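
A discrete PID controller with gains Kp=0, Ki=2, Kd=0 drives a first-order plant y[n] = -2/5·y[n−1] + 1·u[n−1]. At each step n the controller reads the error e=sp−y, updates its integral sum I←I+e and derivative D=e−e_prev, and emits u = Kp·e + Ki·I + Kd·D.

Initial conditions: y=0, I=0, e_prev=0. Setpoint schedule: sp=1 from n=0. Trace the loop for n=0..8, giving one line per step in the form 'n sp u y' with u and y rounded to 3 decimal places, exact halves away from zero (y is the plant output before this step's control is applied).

0 1 2.000 0.000
1 1 0.000 2.000
2 1 3.600 -0.800
3 1 -2.240 3.920
4 1 7.376 -3.808
5 1 -8.422 8.899
6 1 17.542 -11.982
7 1 -25.127 22.335
8 1 44.995 -34.061

(exact arithmetic carried between steps; '≈' marks a value shown rounded to 6 d.p. or computed from one; I and e_prev carry over from the previous line; the table rounds u and y to 3 d.p., halves away from zero)
n=0: y=0, sp=1, e=sp−y=1; I=1, D=e−e_prev=1; u=0·1+2·1+0·1=2; next y=-2/5·0+1·2=2
n=1: y=2, sp=1, e=sp−y=-1; I=0, D=e−e_prev=-2; u=0·(-1)+2·0+0·(-2)=0; next y=-2/5·2+1·0=-0.8
n=2: y=-0.8, sp=1, e=sp−y=1.8; I=1.8, D=e−e_prev=2.8; u=0·1.8+2·1.8+0·2.8=3.6; next y=-2/5·(-0.8)+1·3.6=3.92
n=3: y=3.92, sp=1, e=sp−y=-2.92; I=-1.12, D=e−e_prev=-4.72; u=0·(-2.92)+2·(-1.12)+0·(-4.72)=-2.24; next y=-2/5·3.92+1·(-2.24)=-3.808
n=4: y=-3.808, sp=1, e=sp−y=4.808; I=3.688, D=e−e_prev=7.728; u=0·4.808+2·3.688+0·7.728=7.376; next y=-2/5·(-3.808)+1·7.376=8.8992
n=5: y=8.8992, sp=1, e=sp−y=-7.8992; I=-4.2112, D=e−e_prev=-12.7072; u=0·(-7.8992)+2·(-4.2112)+0·(-12.7072)=-8.4224; next y=-2/5·8.8992+1·(-8.4224)=-11.98208
n=6: y=-11.98208, sp=1, e=sp−y=12.98208; I=8.77088, D=e−e_prev=20.88128; u=0·12.98208+2·8.77088+0·20.88128=17.54176; next y=-2/5·(-11.98208)+1·17.54176=22.334592
n=7: y=22.334592, sp=1, e=sp−y=-21.334592; I=-12.563712, D=e−e_prev=-34.316672; u=0·(-21.334592)+2·(-12.563712)+0·(-34.316672)=-25.127424; next y=-2/5·22.334592+1·(-25.127424)≈-34.061261
n=8: y≈-34.061261, sp=1, e=sp−y≈35.061261; I≈22.497549, D=e−e_prev≈56.395853; u=0·35.061261+2·22.497549+0·56.395853≈44.995098; next y=-2/5·(-34.061261)+1·44.995098≈58.619602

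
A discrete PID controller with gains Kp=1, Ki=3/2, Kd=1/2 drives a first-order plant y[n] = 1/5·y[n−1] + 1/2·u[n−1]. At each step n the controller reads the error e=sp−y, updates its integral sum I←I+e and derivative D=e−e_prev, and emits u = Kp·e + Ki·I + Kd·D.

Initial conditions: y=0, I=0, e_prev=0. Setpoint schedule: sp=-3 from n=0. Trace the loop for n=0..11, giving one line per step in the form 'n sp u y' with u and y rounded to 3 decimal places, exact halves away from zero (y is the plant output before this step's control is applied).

0 -3 -9.000 0.000
1 -3 1.500 -4.500
2 -3 -11.550 -0.150
3 -3 3.315 -5.805
4 -3 -14.210 0.497
5 -3 6.202 -7.005
6 -3 -17.657 1.700
7 -3 10.211 -8.489
8 -3 -22.340 3.408
9 -3 15.685 -10.488
10 -3 -28.730 5.745
11 -3 23.152 -13.216

(exact arithmetic carried between steps; '≈' marks a value shown rounded to 6 d.p. or computed from one; I and e_prev carry over from the previous line; the table rounds u and y to 3 d.p., halves away from zero)
n=0: y=0, sp=-3, e=sp−y=-3; I=-3, D=e−e_prev=-3; u=1·(-3)+3/2·(-3)+1/2·(-3)=-9; next y=1/5·0+1/2·(-9)=-4.5
n=1: y=-4.5, sp=-3, e=sp−y=1.5; I=-1.5, D=e−e_prev=4.5; u=1·1.5+3/2·(-1.5)+1/2·4.5=1.5; next y=1/5·(-4.5)+1/2·1.5=-0.15
n=2: y=-0.15, sp=-3, e=sp−y=-2.85; I=-4.35, D=e−e_prev=-4.35; u=1·(-2.85)+3/2·(-4.35)+1/2·(-4.35)=-11.55; next y=1/5·(-0.15)+1/2·(-11.55)=-5.805
n=3: y=-5.805, sp=-3, e=sp−y=2.805; I=-1.545, D=e−e_prev=5.655; u=1·2.805+3/2·(-1.545)+1/2·5.655=3.315; next y=1/5·(-5.805)+1/2·3.315=0.4965
n=4: y=0.4965, sp=-3, e=sp−y=-3.4965; I=-5.0415, D=e−e_prev=-6.3015; u=1·(-3.4965)+3/2·(-5.0415)+1/2·(-6.3015)=-14.2095; next y=1/5·0.4965+1/2·(-14.2095)=-7.00545
n=5: y=-7.00545, sp=-3, e=sp−y=4.00545; I=-1.03605, D=e−e_prev=7.50195; u=1·4.00545+3/2·(-1.03605)+1/2·7.50195=6.20235; next y=1/5·(-7.00545)+1/2·6.20235=1.700085
n=6: y=1.700085, sp=-3, e=sp−y=-4.700085; I=-5.736135, D=e−e_prev=-8.705535; u=1·(-4.700085)+3/2·(-5.736135)+1/2·(-8.705535)=-17.657055; next y=1/5·1.700085+1/2·(-17.657055)≈-8.488511
n=7: y≈-8.488511, sp=-3, e=sp−y≈5.488511; I≈-0.247625, D=e−e_prev≈10.188596; u=1·5.488511+3/2·(-0.247625)+1/2·10.188596≈10.211372; next y=1/5·(-8.488511)+1/2·10.211372≈3.407984
n=8: y≈3.407984, sp=-3, e=sp−y≈-6.407984; I≈-6.655608, D=e−e_prev≈-11.896494; u=1·(-6.407984)+3/2·(-6.655608)+1/2·(-11.896494)≈-22.339643; next y=1/5·3.407984+1/2·(-22.339643)≈-10.488225
n=9: y≈-10.488225, sp=-3, e=sp−y≈7.488225; I≈0.832617, D=e−e_prev≈13.896208; u=1·7.488225+3/2·0.832617+1/2·13.896208≈15.685254; next y=1/5·(-10.488225)+1/2·15.685254≈5.744982
n=10: y≈5.744982, sp=-3, e=sp−y≈-8.744982; I≈-7.912365, D=e−e_prev≈-16.233207; u=1·(-8.744982)+3/2·(-7.912365)+1/2·(-16.233207)≈-28.730133; next y=1/5·5.744982+1/2·(-28.730133)≈-13.216070
n=11: y≈-13.216070, sp=-3, e=sp−y≈10.216070; I≈2.303705, D=e−e_prev≈18.961052; u=1·10.216070+3/2·2.303705+1/2·18.961052≈23.152154; next y=1/5·(-13.216070)+1/2·23.152154≈8.932863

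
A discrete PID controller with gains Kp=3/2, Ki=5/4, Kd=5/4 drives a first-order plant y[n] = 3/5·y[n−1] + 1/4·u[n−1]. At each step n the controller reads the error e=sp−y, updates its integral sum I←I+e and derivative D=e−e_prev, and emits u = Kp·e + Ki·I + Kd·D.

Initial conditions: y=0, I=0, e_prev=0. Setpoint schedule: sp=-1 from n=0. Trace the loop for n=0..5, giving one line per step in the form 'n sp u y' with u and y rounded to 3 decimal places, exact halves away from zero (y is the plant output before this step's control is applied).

0 -1 -4.000 0.000
1 -1 0.000 -1.000
2 -1 -2.850 -0.600
3 -1 -0.960 -1.073
4 -1 -2.216 -0.884
5 -1 -1.323 -1.084

(exact arithmetic carried between steps; '≈' marks a value shown rounded to 6 d.p. or computed from one; I and e_prev carry over from the previous line; the table rounds u and y to 3 d.p., halves away from zero)
n=0: y=0, sp=-1, e=sp−y=-1; I=-1, D=e−e_prev=-1; u=3/2·(-1)+5/4·(-1)+5/4·(-1)=-4; next y=3/5·0+1/4·(-4)=-1
n=1: y=-1, sp=-1, e=sp−y=0; I=-1, D=e−e_prev=1; u=3/2·0+5/4·(-1)+5/4·1=0; next y=3/5·(-1)+1/4·0=-0.6
n=2: y=-0.6, sp=-1, e=sp−y=-0.4; I=-1.4, D=e−e_prev=-0.4; u=3/2·(-0.4)+5/4·(-1.4)+5/4·(-0.4)=-2.85; next y=3/5·(-0.6)+1/4·(-2.85)=-1.0725
n=3: y=-1.0725, sp=-1, e=sp−y=0.0725; I=-1.3275, D=e−e_prev=0.4725; u=3/2·0.0725+5/4·(-1.3275)+5/4·0.4725=-0.96; next y=3/5·(-1.0725)+1/4·(-0.96)=-0.8835
n=4: y=-0.8835, sp=-1, e=sp−y=-0.1165; I=-1.444, D=e−e_prev=-0.189; u=3/2·(-0.1165)+5/4·(-1.444)+5/4·(-0.189)=-2.216; next y=3/5·(-0.8835)+1/4·(-2.216)=-1.0841
n=5: y=-1.0841, sp=-1, e=sp−y=0.0841; I=-1.3599, D=e−e_prev=0.2006; u=3/2·0.0841+5/4·(-1.3599)+5/4·0.2006=-1.322975; next y=3/5·(-1.0841)+1/4·(-1.322975)≈-0.981204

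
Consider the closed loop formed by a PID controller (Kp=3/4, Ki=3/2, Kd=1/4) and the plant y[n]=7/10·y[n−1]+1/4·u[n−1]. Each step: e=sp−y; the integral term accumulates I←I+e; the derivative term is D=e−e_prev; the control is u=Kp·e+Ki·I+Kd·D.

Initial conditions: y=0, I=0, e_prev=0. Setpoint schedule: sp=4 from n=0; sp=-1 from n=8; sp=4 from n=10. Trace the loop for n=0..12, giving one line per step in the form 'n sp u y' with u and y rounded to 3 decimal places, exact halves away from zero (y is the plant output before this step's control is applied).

(exact arithmetic carried between steps; '≈' marks a value shown rounded to 6 d.p. or computed from one; I and e_prev carry over from the previous line; the table rounds u and y to 3 d.p., halves away from zero)
n=0: y=0, sp=4, e=sp−y=4; I=4, D=e−e_prev=4; u=3/4·4+3/2·4+1/4·4=10; next y=7/10·0+1/4·10=2.5
n=1: y=2.5, sp=4, e=sp−y=1.5; I=5.5, D=e−e_prev=-2.5; u=3/4·1.5+3/2·5.5+1/4·(-2.5)=8.75; next y=7/10·2.5+1/4·8.75=3.9375
n=2: y=3.9375, sp=4, e=sp−y=0.0625; I=5.5625, D=e−e_prev=-1.4375; u=3/4·0.0625+3/2·5.5625+1/4·(-1.4375)=8.03125; next y=7/10·3.9375+1/4·8.03125≈4.764063
n=3: y≈4.764063, sp=4, e=sp−y≈-0.764063; I≈4.798438, D=e−e_prev≈-0.826563; u=3/4·(-0.764063)+3/2·4.798438+1/4·(-0.826563)≈6.417969; next y=7/10·4.764063+1/4·6.417969≈4.939336
n=4: y≈4.939336, sp=4, e=sp−y≈-0.939336; I≈3.859102, D=e−e_prev≈-0.175273; u=3/4·(-0.939336)+3/2·3.859102+1/4·(-0.175273)≈5.040332; next y=7/10·4.939336+1/4·5.040332≈4.717618
n=5: y≈4.717618, sp=4, e=sp−y≈-0.717618; I≈3.141483, D=e−e_prev≈0.221718; u=3/4·(-0.717618)+3/2·3.141483+1/4·0.221718≈4.229441; next y=7/10·4.717618+1/4·4.229441≈4.359693
n=6: y≈4.359693, sp=4, e=sp−y≈-0.359693; I≈2.781790, D=e−e_prev≈0.357925; u=3/4·(-0.359693)+3/2·2.781790+1/4·0.357925≈3.992397; next y=7/10·4.359693+1/4·3.992397≈4.049884
n=7: y≈4.049884, sp=4, e=sp−y≈-0.049884; I≈2.731906, D=e−e_prev≈0.309809; u=3/4·(-0.049884)+3/2·2.731906+1/4·0.309809≈4.137898; next y=7/10·4.049884+1/4·4.137898≈3.869394
n=8: y≈3.869394, sp=-1, e=sp−y≈-4.869394; I≈-2.137487, D=e−e_prev≈-4.819509; u=3/4·(-4.869394)+3/2·(-2.137487)+1/4·(-4.819509)≈-8.063154; next y=7/10·3.869394+1/4·(-8.063154)≈0.692787
n=9: y≈0.692787, sp=-1, e=sp−y≈-1.692787; I≈-3.830275, D=e−e_prev≈3.176606; u=3/4·(-1.692787)+3/2·(-3.830275)+1/4·3.176606≈-6.220851; next y=7/10·0.692787+1/4·(-6.220851)≈-1.070262
n=10: y≈-1.070262, sp=4, e=sp−y≈5.070262; I≈1.239987, D=e−e_prev≈6.763049; u=3/4·5.070262+3/2·1.239987+1/4·6.763049≈7.353439; next y=7/10·(-1.070262)+1/4·7.353439≈1.089177
n=11: y≈1.089177, sp=4, e=sp−y≈2.910823; I≈4.150811, D=e−e_prev≈-2.159438; u=3/4·2.910823+3/2·4.150811+1/4·(-2.159438)≈7.869474; next y=7/10·1.089177+1/4·7.869474≈2.729792
n=12: y≈2.729792, sp=4, e=sp−y≈1.270208; I≈5.421018, D=e−e_prev≈-1.640615; u=3/4·1.270208+3/2·5.421018+1/4·(-1.640615)≈8.674030; next y=7/10·2.729792+1/4·8.674030≈4.079362

0 4 10.000 0.000
1 4 8.750 2.500
2 4 8.031 3.938
3 4 6.418 4.764
4 4 5.040 4.939
5 4 4.229 4.718
6 4 3.992 4.360
7 4 4.138 4.050
8 -1 -8.063 3.869
9 -1 -6.221 0.693
10 4 7.353 -1.070
11 4 7.869 1.089
12 4 8.674 2.730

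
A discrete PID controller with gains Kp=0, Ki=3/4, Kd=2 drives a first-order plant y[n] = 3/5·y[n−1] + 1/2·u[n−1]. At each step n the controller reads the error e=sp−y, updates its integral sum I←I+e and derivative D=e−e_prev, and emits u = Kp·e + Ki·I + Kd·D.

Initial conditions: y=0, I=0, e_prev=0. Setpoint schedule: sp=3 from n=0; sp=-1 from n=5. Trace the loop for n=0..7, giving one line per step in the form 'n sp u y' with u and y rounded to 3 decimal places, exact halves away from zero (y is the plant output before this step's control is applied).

(exact arithmetic carried between steps; '≈' marks a value shown rounded to 6 d.p. or computed from one; I and e_prev carry over from the previous line; the table rounds u and y to 3 d.p., halves away from zero)
n=0: y=0, sp=3, e=sp−y=3; I=3, D=e−e_prev=3; u=0·3+3/4·3+2·3=8.25; next y=3/5·0+1/2·8.25=4.125
n=1: y=4.125, sp=3, e=sp−y=-1.125; I=1.875, D=e−e_prev=-4.125; u=0·(-1.125)+3/4·1.875+2·(-4.125)=-6.84375; next y=3/5·4.125+1/2·(-6.84375)=-0.946875
n=2: y=-0.946875, sp=3, e=sp−y=3.946875; I=5.821875, D=e−e_prev=5.071875; u=0·3.946875+3/4·5.821875+2·5.071875≈14.510156; next y=3/5·(-0.946875)+1/2·14.510156≈6.686953
n=3: y≈6.686953, sp=3, e=sp−y≈-3.686953; I≈2.134922, D=e−e_prev≈-7.633828; u=0·(-3.686953)+3/4·2.134922+2·(-7.633828)≈-13.666465; next y=3/5·6.686953+1/2·(-13.666465)≈-2.821061
n=4: y≈-2.821061, sp=3, e=sp−y≈5.821061; I≈7.955982, D=e−e_prev≈9.508014; u=0·5.821061+3/4·7.955982+2·9.508014≈24.983014; next y=3/5·(-2.821061)+1/2·24.983014≈10.798871
n=5: y≈10.798871, sp=-1, e=sp−y≈-11.798871; I≈-3.842888, D=e−e_prev≈-17.619931; u=0·(-11.798871)+3/4·(-3.842888)+2·(-17.619931)≈-38.122029; next y=3/5·10.798871+1/2·(-38.122029)≈-12.581692
n=6: y≈-12.581692, sp=-1, e=sp−y≈11.581692; I≈7.738804, D=e−e_prev≈23.380563; u=0·11.581692+3/4·7.738804+2·23.380563≈52.565228; next y=3/5·(-12.581692)+1/2·52.565228≈18.733599
n=7: y≈18.733599, sp=-1, e=sp−y≈-19.733599; I≈-11.994795, D=e−e_prev≈-31.315291; u=0·(-19.733599)+3/4·(-11.994795)+2·(-31.315291)≈-71.626678; next y=3/5·18.733599+1/2·(-71.626678)≈-24.573180

0 3 8.250 0.000
1 3 -6.844 4.125
2 3 14.510 -0.947
3 3 -13.666 6.687
4 3 24.983 -2.821
5 -1 -38.122 10.799
6 -1 52.565 -12.582
7 -1 -71.627 18.734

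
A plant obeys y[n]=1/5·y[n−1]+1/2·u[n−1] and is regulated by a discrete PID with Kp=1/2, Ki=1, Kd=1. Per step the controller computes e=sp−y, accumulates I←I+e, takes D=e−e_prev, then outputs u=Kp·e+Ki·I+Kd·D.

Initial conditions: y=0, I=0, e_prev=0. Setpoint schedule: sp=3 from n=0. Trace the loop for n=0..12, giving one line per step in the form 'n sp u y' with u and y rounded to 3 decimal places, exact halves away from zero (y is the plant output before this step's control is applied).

0 3 7.500 0.000
1 3 -1.875 3.750
2 3 10.969 -0.188
3 3 -3.867 5.447
4 3 15.048 -0.844
5 3 -7.897 7.355
6 3 20.529 -2.478
7 3 -14.443 9.769
8 3 28.626 -5.268
9 3 -24.461 13.260
10 3 40.902 -9.578
11 3 -39.642 18.535
12 3 59.559 -16.114

(exact arithmetic carried between steps; '≈' marks a value shown rounded to 6 d.p. or computed from one; I and e_prev carry over from the previous line; the table rounds u and y to 3 d.p., halves away from zero)
n=0: y=0, sp=3, e=sp−y=3; I=3, D=e−e_prev=3; u=1/2·3+1·3+1·3=7.5; next y=1/5·0+1/2·7.5=3.75
n=1: y=3.75, sp=3, e=sp−y=-0.75; I=2.25, D=e−e_prev=-3.75; u=1/2·(-0.75)+1·2.25+1·(-3.75)=-1.875; next y=1/5·3.75+1/2·(-1.875)=-0.1875
n=2: y=-0.1875, sp=3, e=sp−y=3.1875; I=5.4375, D=e−e_prev=3.9375; u=1/2·3.1875+1·5.4375+1·3.9375=10.96875; next y=1/5·(-0.1875)+1/2·10.96875=5.446875
n=3: y=5.446875, sp=3, e=sp−y=-2.446875; I=2.990625, D=e−e_prev=-5.634375; u=1/2·(-2.446875)+1·2.990625+1·(-5.634375)≈-3.867188; next y=1/5·5.446875+1/2·(-3.867188)≈-0.844219
n=4: y≈-0.844219, sp=3, e=sp−y≈3.844219; I≈6.834844, D=e−e_prev≈6.291094; u=1/2·3.844219+1·6.834844+1·6.291094≈15.048047; next y=1/5·(-0.844219)+1/2·15.048047≈7.355180
n=5: y≈7.355180, sp=3, e=sp−y≈-4.355180; I≈2.479664, D=e−e_prev≈-8.199398; u=1/2·(-4.355180)+1·2.479664+1·(-8.199398)≈-7.897324; next y=1/5·7.355180+1/2·(-7.897324)≈-2.477626
n=6: y≈-2.477626, sp=3, e=sp−y≈5.477626; I≈7.957290, D=e−e_prev≈9.832806; u=1/2·5.477626+1·7.957290+1·9.832806≈20.528909; next y=1/5·(-2.477626)+1/2·20.528909≈9.768929
n=7: y≈9.768929, sp=3, e=sp−y≈-6.768929; I≈1.188361, D=e−e_prev≈-12.246556; u=1/2·(-6.768929)+1·1.188361+1·(-12.246556)≈-14.442659; next y=1/5·9.768929+1/2·(-14.442659)≈-5.267544
n=8: y≈-5.267544, sp=3, e=sp−y≈8.267544; I≈9.455905, D=e−e_prev≈15.036473; u=1/2·8.267544+1·9.455905+1·15.036473≈28.626150; next y=1/5·(-5.267544)+1/2·28.626150≈13.259566
n=9: y≈13.259566, sp=3, e=sp−y≈-10.259566; I≈-0.803661, D=e−e_prev≈-18.527110; u=1/2·(-10.259566)+1·(-0.803661)+1·(-18.527110)≈-24.460554; next y=1/5·13.259566+1/2·(-24.460554)≈-9.578364
n=10: y≈-9.578364, sp=3, e=sp−y≈12.578364; I≈11.774703, D=e−e_prev≈22.837930; u=1/2·12.578364+1·11.774703+1·22.837930≈40.901815; next y=1/5·(-9.578364)+1/2·40.901815≈18.535234
n=11: y≈18.535234, sp=3, e=sp−y≈-15.535234; I≈-3.760532, D=e−e_prev≈-28.113598; u=1/2·(-15.535234)+1·(-3.760532)+1·(-28.113598)≈-39.641748; next y=1/5·18.535234+1/2·(-39.641748)≈-16.113827
n=12: y≈-16.113827, sp=3, e=sp−y≈19.113827; I≈15.353295, D=e−e_prev≈34.649061; u=1/2·19.113827+1·15.353295+1·34.649061≈59.559270; next y=1/5·(-16.113827)+1/2·59.559270≈26.556870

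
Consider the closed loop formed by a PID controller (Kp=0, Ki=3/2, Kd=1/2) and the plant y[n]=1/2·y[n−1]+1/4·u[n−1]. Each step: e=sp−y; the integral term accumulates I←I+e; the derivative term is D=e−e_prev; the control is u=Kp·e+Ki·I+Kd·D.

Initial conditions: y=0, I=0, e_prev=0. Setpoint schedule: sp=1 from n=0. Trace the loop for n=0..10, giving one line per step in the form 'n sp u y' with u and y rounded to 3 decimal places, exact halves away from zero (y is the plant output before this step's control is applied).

0 1 2.000 0.000
1 1 2.000 0.500
2 1 2.500 0.750
3 1 2.500 1.000
4 1 2.375 1.125
5 1 2.188 1.156
6 1 2.031 1.125
7 1 1.938 1.070
8 1 1.906 1.020
9 1 1.918 0.986
10 1 1.949 0.973

(exact arithmetic carried between steps; '≈' marks a value shown rounded to 6 d.p. or computed from one; I and e_prev carry over from the previous line; the table rounds u and y to 3 d.p., halves away from zero)
n=0: y=0, sp=1, e=sp−y=1; I=1, D=e−e_prev=1; u=0·1+3/2·1+1/2·1=2; next y=1/2·0+1/4·2=0.5
n=1: y=0.5, sp=1, e=sp−y=0.5; I=1.5, D=e−e_prev=-0.5; u=0·0.5+3/2·1.5+1/2·(-0.5)=2; next y=1/2·0.5+1/4·2=0.75
n=2: y=0.75, sp=1, e=sp−y=0.25; I=1.75, D=e−e_prev=-0.25; u=0·0.25+3/2·1.75+1/2·(-0.25)=2.5; next y=1/2·0.75+1/4·2.5=1
n=3: y=1, sp=1, e=sp−y=0; I=1.75, D=e−e_prev=-0.25; u=0·0+3/2·1.75+1/2·(-0.25)=2.5; next y=1/2·1+1/4·2.5=1.125
n=4: y=1.125, sp=1, e=sp−y=-0.125; I=1.625, D=e−e_prev=-0.125; u=0·(-0.125)+3/2·1.625+1/2·(-0.125)=2.375; next y=1/2·1.125+1/4·2.375=1.15625
n=5: y=1.15625, sp=1, e=sp−y=-0.15625; I=1.46875, D=e−e_prev=-0.03125; u=0·(-0.15625)+3/2·1.46875+1/2·(-0.03125)=2.1875; next y=1/2·1.15625+1/4·2.1875=1.125
n=6: y=1.125, sp=1, e=sp−y=-0.125; I=1.34375, D=e−e_prev=0.03125; u=0·(-0.125)+3/2·1.34375+1/2·0.03125=2.03125; next y=1/2·1.125+1/4·2.03125≈1.070313
n=7: y≈1.070313, sp=1, e=sp−y≈-0.070313; I≈1.273438, D=e−e_prev≈0.054688; u=0·(-0.070313)+3/2·1.273438+1/2·0.054688≈1.9375; next y=1/2·1.070313+1/4·1.9375≈1.019531
n=8: y≈1.019531, sp=1, e=sp−y≈-0.019531; I≈1.253906, D=e−e_prev≈0.050781; u=0·(-0.019531)+3/2·1.253906+1/2·0.050781≈1.90625; next y=1/2·1.019531+1/4·1.90625≈0.986328
n=9: y≈0.986328, sp=1, e=sp−y≈0.013672; I≈1.267578, D=e−e_prev≈0.033203; u=0·0.013672+3/2·1.267578+1/2·0.033203≈1.917969; next y=1/2·0.986328+1/4·1.917969≈0.972656
n=10: y≈0.972656, sp=1, e=sp−y≈0.027344; I≈1.294922, D=e−e_prev≈0.013672; u=0·0.027344+3/2·1.294922+1/2·0.013672≈1.949219; next y=1/2·0.972656+1/4·1.949219≈0.973633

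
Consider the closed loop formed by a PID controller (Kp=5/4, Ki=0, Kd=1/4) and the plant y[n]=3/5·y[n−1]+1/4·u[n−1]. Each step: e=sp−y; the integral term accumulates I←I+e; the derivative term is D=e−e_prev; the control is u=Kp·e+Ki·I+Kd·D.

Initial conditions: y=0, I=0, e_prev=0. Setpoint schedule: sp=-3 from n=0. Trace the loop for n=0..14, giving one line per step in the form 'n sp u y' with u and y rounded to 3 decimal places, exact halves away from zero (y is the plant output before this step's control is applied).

(exact arithmetic carried between steps; '≈' marks a value shown rounded to 6 d.p. or computed from one; I and e_prev carry over from the previous line; the table rounds u and y to 3 d.p., halves away from zero)
n=0: y=0, sp=-3, e=sp−y=-3; I=-3, D=e−e_prev=-3; u=5/4·(-3)+0·(-3)+1/4·(-3)=-4.5; next y=3/5·0+1/4·(-4.5)=-1.125
n=1: y=-1.125, sp=-3, e=sp−y=-1.875; I=-4.875, D=e−e_prev=1.125; u=5/4·(-1.875)+0·(-4.875)+1/4·1.125=-2.0625; next y=3/5·(-1.125)+1/4·(-2.0625)=-1.190625
n=2: y=-1.190625, sp=-3, e=sp−y=-1.809375; I=-6.684375, D=e−e_prev=0.065625; u=5/4·(-1.809375)+0·(-6.684375)+1/4·0.065625≈-2.245313; next y=3/5·(-1.190625)+1/4·(-2.245313)≈-1.275703
n=3: y≈-1.275703, sp=-3, e=sp−y≈-1.724297; I≈-8.408672, D=e−e_prev≈0.085078; u=5/4·(-1.724297)+0·(-8.408672)+1/4·0.085078≈-2.134102; next y=3/5·(-1.275703)+1/4·(-2.134102)≈-1.298947
n=4: y≈-1.298947, sp=-3, e=sp−y≈-1.701053; I≈-10.109725, D=e−e_prev≈0.023244; u=5/4·(-1.701053)+0·(-10.109725)+1/4·0.023244≈-2.120505; next y=3/5·(-1.298947)+1/4·(-2.120505)≈-1.309495
n=5: y≈-1.309495, sp=-3, e=sp−y≈-1.690505; I≈-11.800230, D=e−e_prev≈0.010547; u=5/4·(-1.690505)+0·(-11.800230)+1/4·0.010547≈-2.110495; next y=3/5·(-1.309495)+1/4·(-2.110495)≈-1.313320
n=6: y≈-1.313320, sp=-3, e=sp−y≈-1.686680; I≈-13.486910, D=e−e_prev≈0.003826; u=5/4·(-1.686680)+0·(-13.486910)+1/4·0.003826≈-2.107393; next y=3/5·(-1.313320)+1/4·(-2.107393)≈-1.314841
n=7: y≈-1.314841, sp=-3, e=sp−y≈-1.685159; I≈-15.172069, D=e−e_prev≈0.001520; u=5/4·(-1.685159)+0·(-15.172069)+1/4·0.001520≈-2.106069; next y=3/5·(-1.314841)+1/4·(-2.106069)≈-1.315422
n=8: y≈-1.315422, sp=-3, e=sp−y≈-1.684578; I≈-16.856647, D=e−e_prev≈0.000581; u=5/4·(-1.684578)+0·(-16.856647)+1/4·0.000581≈-2.105578; next y=3/5·(-1.315422)+1/4·(-2.105578)≈-1.315647
n=9: y≈-1.315647, sp=-3, e=sp−y≈-1.684353; I≈-18.541000, D=e−e_prev≈0.000226; u=5/4·(-1.684353)+0·(-18.541000)+1/4·0.000226≈-2.105384; next y=3/5·(-1.315647)+1/4·(-2.105384)≈-1.315735
n=10: y≈-1.315735, sp=-3, e=sp−y≈-1.684265; I≈-20.225265, D=e−e_prev≈0.000087; u=5/4·(-1.684265)+0·(-20.225265)+1/4·0.000087≈-2.105310; next y=3/5·(-1.315735)+1/4·(-2.105310)≈-1.315768
n=11: y≈-1.315768, sp=-3, e=sp−y≈-1.684232; I≈-21.909497, D=e−e_prev≈0.000034; u=5/4·(-1.684232)+0·(-21.909497)+1/4·0.000034≈-2.105281; next y=3/5·(-1.315768)+1/4·(-2.105281)≈-1.315781
n=12: y≈-1.315781, sp=-3, e=sp−y≈-1.684219; I≈-23.593716, D=e−e_prev≈0.000013; u=5/4·(-1.684219)+0·(-23.593716)+1/4·0.000013≈-2.105270; next y=3/5·(-1.315781)+1/4·(-2.105270)≈-1.315786
n=13: y≈-1.315786, sp=-3, e=sp−y≈-1.684214; I≈-25.277930, D=e−e_prev≈0.000005; u=5/4·(-1.684214)+0·(-25.277930)+1/4·0.000005≈-2.105266; next y=3/5·(-1.315786)+1/4·(-2.105266)≈-1.315788
n=14: y≈-1.315788, sp=-3, e=sp−y≈-1.684212; I≈-26.962141, D=e−e_prev≈0.000002; u=5/4·(-1.684212)+0·(-26.962141)+1/4·0.000002≈-2.105264; next y=3/5·(-1.315788)+1/4·(-2.105264)≈-1.315789

0 -3 -4.500 0.000
1 -3 -2.063 -1.125
2 -3 -2.245 -1.191
3 -3 -2.134 -1.276
4 -3 -2.121 -1.299
5 -3 -2.110 -1.309
6 -3 -2.107 -1.313
7 -3 -2.106 -1.315
8 -3 -2.106 -1.315
9 -3 -2.105 -1.316
10 -3 -2.105 -1.316
11 -3 -2.105 -1.316
12 -3 -2.105 -1.316
13 -3 -2.105 -1.316
14 -3 -2.105 -1.316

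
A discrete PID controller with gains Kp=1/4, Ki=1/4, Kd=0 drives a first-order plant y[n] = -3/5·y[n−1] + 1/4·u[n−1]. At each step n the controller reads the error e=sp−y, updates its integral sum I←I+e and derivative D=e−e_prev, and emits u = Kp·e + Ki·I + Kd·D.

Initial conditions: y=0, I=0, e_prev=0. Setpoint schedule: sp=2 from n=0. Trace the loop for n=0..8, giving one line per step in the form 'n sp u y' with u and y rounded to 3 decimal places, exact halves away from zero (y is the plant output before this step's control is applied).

0 2 1.000 0.000
1 2 1.375 0.250
2 2 1.841 0.194
3 2 2.217 0.344
4 2 2.629 0.348
5 2 2.992 0.449
6 2 3.365 0.479
7 2 3.707 0.554
8 2 4.049 0.595

(exact arithmetic carried between steps; '≈' marks a value shown rounded to 6 d.p. or computed from one; I and e_prev carry over from the previous line; the table rounds u and y to 3 d.p., halves away from zero)
n=0: y=0, sp=2, e=sp−y=2; I=2, D=e−e_prev=2; u=1/4·2+1/4·2+0·2=1; next y=-3/5·0+1/4·1=0.25
n=1: y=0.25, sp=2, e=sp−y=1.75; I=3.75, D=e−e_prev=-0.25; u=1/4·1.75+1/4·3.75+0·(-0.25)=1.375; next y=-3/5·0.25+1/4·1.375=0.19375
n=2: y=0.19375, sp=2, e=sp−y=1.80625; I=5.55625, D=e−e_prev=0.05625; u=1/4·1.80625+1/4·5.55625+0·0.05625=1.840625; next y=-3/5·0.19375+1/4·1.840625≈0.343906
n=3: y≈0.343906, sp=2, e=sp−y≈1.656094; I≈7.212344, D=e−e_prev≈-0.150156; u=1/4·1.656094+1/4·7.212344+0·(-0.150156)≈2.217109; next y=-3/5·0.343906+1/4·2.217109≈0.347934
n=4: y≈0.347934, sp=2, e=sp−y≈1.652066; I≈8.864410, D=e−e_prev≈-0.004027; u=1/4·1.652066+1/4·8.864410+0·(-0.004027)≈2.629119; next y=-3/5·0.347934+1/4·2.629119≈0.448520
n=5: y≈0.448520, sp=2, e=sp−y≈1.551480; I≈10.415891, D=e−e_prev≈-0.100586; u=1/4·1.551480+1/4·10.415891+0·(-0.100586)≈2.991843; next y=-3/5·0.448520+1/4·2.991843≈0.478849
n=6: y≈0.478849, sp=2, e=sp−y≈1.521151; I≈11.937042, D=e−e_prev≈-0.030329; u=1/4·1.521151+1/4·11.937042+0·(-0.030329)≈3.364548; next y=-3/5·0.478849+1/4·3.364548≈0.553828
n=7: y≈0.553828, sp=2, e=sp−y≈1.446172; I≈13.383214, D=e−e_prev≈-0.074979; u=1/4·1.446172+1/4·13.383214+0·(-0.074979)≈3.707347; next y=-3/5·0.553828+1/4·3.707347≈0.594540
n=8: y≈0.594540, sp=2, e=sp−y≈1.405460; I≈14.788674, D=e−e_prev≈-0.040712; u=1/4·1.405460+1/4·14.788674+0·(-0.040712)≈4.048533; next y=-3/5·0.594540+1/4·4.048533≈0.655409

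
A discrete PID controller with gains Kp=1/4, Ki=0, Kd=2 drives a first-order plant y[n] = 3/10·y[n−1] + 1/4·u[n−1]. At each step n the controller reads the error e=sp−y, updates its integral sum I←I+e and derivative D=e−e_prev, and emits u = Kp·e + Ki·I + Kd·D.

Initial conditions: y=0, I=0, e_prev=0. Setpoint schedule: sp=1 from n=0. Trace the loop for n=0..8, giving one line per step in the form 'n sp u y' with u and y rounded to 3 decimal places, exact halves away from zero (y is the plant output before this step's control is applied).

(exact arithmetic carried between steps; '≈' marks a value shown rounded to 6 d.p. or computed from one; I and e_prev carry over from the previous line; the table rounds u and y to 3 d.p., halves away from zero)
n=0: y=0, sp=1, e=sp−y=1; I=1, D=e−e_prev=1; u=1/4·1+0·1+2·1=2.25; next y=3/10·0+1/4·2.25=0.5625
n=1: y=0.5625, sp=1, e=sp−y=0.4375; I=1.4375, D=e−e_prev=-0.5625; u=1/4·0.4375+0·1.4375+2·(-0.5625)=-1.015625; next y=3/10·0.5625+1/4·(-1.015625)≈-0.085156
n=2: y≈-0.085156, sp=1, e=sp−y≈1.085156; I≈2.522656, D=e−e_prev≈0.647656; u=1/4·1.085156+0·2.522656+2·0.647656≈1.566602; next y=3/10·(-0.085156)+1/4·1.566602≈0.366104
n=3: y≈0.366104, sp=1, e=sp−y≈0.633896; I≈3.156553, D=e−e_prev≈-0.451260; u=1/4·0.633896+0·3.156553+2·(-0.451260)≈-0.744045; next y=3/10·0.366104+1/4·(-0.744045)≈-0.076180
n=4: y≈-0.076180, sp=1, e=sp−y≈1.076180; I≈4.232733, D=e−e_prev≈0.442284; u=1/4·1.076180+0·4.232733+2·0.442284≈1.153613; next y=3/10·(-0.076180)+1/4·1.153613≈0.265549
n=5: y≈0.265549, sp=1, e=sp−y≈0.734451; I≈4.967184, D=e−e_prev≈-0.341729; u=1/4·0.734451+0·4.967184+2·(-0.341729)≈-0.499846; next y=3/10·0.265549+1/4·(-0.499846)≈-0.045297
n=6: y≈-0.045297, sp=1, e=sp−y≈1.045297; I≈6.012481, D=e−e_prev≈0.310846; u=1/4·1.045297+0·6.012481+2·0.310846≈0.883016; next y=3/10·(-0.045297)+1/4·0.883016≈0.207165
n=7: y≈0.207165, sp=1, e=sp−y≈0.792835; I≈6.805316, D=e−e_prev≈-0.252462; u=1/4·0.792835+0·6.805316+2·(-0.252462)≈-0.306715; next y=3/10·0.207165+1/4·(-0.306715)≈-0.014529
n=8: y≈-0.014529, sp=1, e=sp−y≈1.014529; I≈7.819845, D=e−e_prev≈0.221694; u=1/4·1.014529+0·7.819845+2·0.221694≈0.697021; next y=3/10·(-0.014529)+1/4·0.697021≈0.169896

0 1 2.250 0.000
1 1 -1.016 0.563
2 1 1.567 -0.085
3 1 -0.744 0.366
4 1 1.154 -0.076
5 1 -0.500 0.266
6 1 0.883 -0.045
7 1 -0.307 0.207
8 1 0.697 -0.015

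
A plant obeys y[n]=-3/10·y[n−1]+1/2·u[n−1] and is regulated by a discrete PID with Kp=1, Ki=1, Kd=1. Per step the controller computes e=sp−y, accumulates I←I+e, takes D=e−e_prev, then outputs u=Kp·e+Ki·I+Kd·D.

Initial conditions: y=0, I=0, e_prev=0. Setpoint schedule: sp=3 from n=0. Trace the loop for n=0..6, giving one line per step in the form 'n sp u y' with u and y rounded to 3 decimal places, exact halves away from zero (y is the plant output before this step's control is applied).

0 3 9.000 0.000
1 3 -4.500 4.500
2 3 22.800 -3.600
3 3 -26.940 12.480
4 3 68.742 -17.214
5 3 -110.986 39.535
6 3 229.894 -67.353

(exact arithmetic carried between steps; '≈' marks a value shown rounded to 6 d.p. or computed from one; I and e_prev carry over from the previous line; the table rounds u and y to 3 d.p., halves away from zero)
n=0: y=0, sp=3, e=sp−y=3; I=3, D=e−e_prev=3; u=1·3+1·3+1·3=9; next y=-3/10·0+1/2·9=4.5
n=1: y=4.5, sp=3, e=sp−y=-1.5; I=1.5, D=e−e_prev=-4.5; u=1·(-1.5)+1·1.5+1·(-4.5)=-4.5; next y=-3/10·4.5+1/2·(-4.5)=-3.6
n=2: y=-3.6, sp=3, e=sp−y=6.6; I=8.1, D=e−e_prev=8.1; u=1·6.6+1·8.1+1·8.1=22.8; next y=-3/10·(-3.6)+1/2·22.8=12.48
n=3: y=12.48, sp=3, e=sp−y=-9.48; I=-1.38, D=e−e_prev=-16.08; u=1·(-9.48)+1·(-1.38)+1·(-16.08)=-26.94; next y=-3/10·12.48+1/2·(-26.94)=-17.214
n=4: y=-17.214, sp=3, e=sp−y=20.214; I=18.834, D=e−e_prev=29.694; u=1·20.214+1·18.834+1·29.694=68.742; next y=-3/10·(-17.214)+1/2·68.742=39.5352
n=5: y=39.5352, sp=3, e=sp−y=-36.5352; I=-17.7012, D=e−e_prev=-56.7492; u=1·(-36.5352)+1·(-17.7012)+1·(-56.7492)=-110.9856; next y=-3/10·39.5352+1/2·(-110.9856)=-67.35336
n=6: y=-67.35336, sp=3, e=sp−y=70.35336; I=52.65216, D=e−e_prev=106.88856; u=1·70.35336+1·52.65216+1·106.88856=229.89408; next y=-3/10·(-67.35336)+1/2·229.89408=135.153048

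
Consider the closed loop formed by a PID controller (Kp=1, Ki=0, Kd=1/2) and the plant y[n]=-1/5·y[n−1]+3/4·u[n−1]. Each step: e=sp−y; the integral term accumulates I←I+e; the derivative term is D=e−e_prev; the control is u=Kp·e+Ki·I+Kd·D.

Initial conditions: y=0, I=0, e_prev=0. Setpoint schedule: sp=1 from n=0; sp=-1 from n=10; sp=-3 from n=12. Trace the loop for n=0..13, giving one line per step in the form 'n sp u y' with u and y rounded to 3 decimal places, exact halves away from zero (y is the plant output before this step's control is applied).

0 1 1.500 0.000
1 1 -0.688 1.125
2 1 2.673 -0.741
3 1 -2.600 2.153
4 1 5.648 -2.381
5 1 -7.258 4.712
6 1 12.935 -6.386
7 1 -18.661 10.979
8 1 30.776 -16.191
9 1 -46.576 26.320
10 -1 71.455 -40.196
11 -1 -113.543 61.630
12 -3 173.040 -97.484
13 -3 -275.657 149.277

(exact arithmetic carried between steps; '≈' marks a value shown rounded to 6 d.p. or computed from one; I and e_prev carry over from the previous line; the table rounds u and y to 3 d.p., halves away from zero)
n=0: y=0, sp=1, e=sp−y=1; I=1, D=e−e_prev=1; u=1·1+0·1+1/2·1=1.5; next y=-1/5·0+3/4·1.5=1.125
n=1: y=1.125, sp=1, e=sp−y=-0.125; I=0.875, D=e−e_prev=-1.125; u=1·(-0.125)+0·0.875+1/2·(-1.125)=-0.6875; next y=-1/5·1.125+3/4·(-0.6875)=-0.740625
n=2: y=-0.740625, sp=1, e=sp−y=1.740625; I=2.615625, D=e−e_prev=1.865625; u=1·1.740625+0·2.615625+1/2·1.865625≈2.673438; next y=-1/5·(-0.740625)+3/4·2.673438≈2.153203
n=3: y≈2.153203, sp=1, e=sp−y≈-1.153203; I≈1.462422, D=e−e_prev≈-2.893828; u=1·(-1.153203)+0·1.462422+1/2·(-2.893828)≈-2.600117; next y=-1/5·2.153203+3/4·(-2.600117)≈-2.380729
n=4: y≈-2.380729, sp=1, e=sp−y≈3.380729; I≈4.843150, D=e−e_prev≈4.533932; u=1·3.380729+0·4.843150+1/2·4.533932≈5.647694; next y=-1/5·(-2.380729)+3/4·5.647694≈4.711916
n=5: y≈4.711916, sp=1, e=sp−y≈-3.711916; I≈1.131234, D=e−e_prev≈-7.092645; u=1·(-3.711916)+0·1.131234+1/2·(-7.092645)≈-7.258239; next y=-1/5·4.711916+3/4·(-7.258239)≈-6.386062
n=6: y≈-6.386062, sp=1, e=sp−y≈7.386062; I≈8.517296, D=e−e_prev≈11.097979; u=1·7.386062+0·8.517296+1/2·11.097979≈12.935052; next y=-1/5·(-6.386062)+3/4·12.935052≈10.978501
n=7: y≈10.978501, sp=1, e=sp−y≈-9.978501; I≈-1.461205, D=e−e_prev≈-17.364564; u=1·(-9.978501)+0·(-1.461205)+1/2·(-17.364564)≈-18.660783; next y=-1/5·10.978501+3/4·(-18.660783)≈-16.191288
n=8: y≈-16.191288, sp=1, e=sp−y≈17.191288; I≈15.730083, D=e−e_prev≈27.169789; u=1·17.191288+0·15.730083+1/2·27.169789≈30.776183; next y=-1/5·(-16.191288)+3/4·30.776183≈26.320395
n=9: y≈26.320395, sp=1, e=sp−y≈-25.320395; I≈-9.590312, D=e−e_prev≈-42.511682; u=1·(-25.320395)+0·(-9.590312)+1/2·(-42.511682)≈-46.576236; next y=-1/5·26.320395+3/4·(-46.576236)≈-40.196256
n=10: y≈-40.196256, sp=-1, e=sp−y≈39.196256; I≈29.605944, D=e−e_prev≈64.516650; u=1·39.196256+0·29.605944+1/2·64.516650≈71.454581; next y=-1/5·(-40.196256)+3/4·71.454581≈61.630187
n=11: y≈61.630187, sp=-1, e=sp−y≈-62.630187; I≈-33.024243, D=e−e_prev≈-101.826442; u=1·(-62.630187)+0·(-33.024243)+1/2·(-101.826442)≈-113.543408; next y=-1/5·61.630187+3/4·(-113.543408)≈-97.483593
n=12: y≈-97.483593, sp=-3, e=sp−y≈94.483593; I≈61.459351, D=e−e_prev≈157.113780; u=1·94.483593+0·61.459351+1/2·157.113780≈173.040483; next y=-1/5·(-97.483593)+3/4·173.040483≈149.277081
n=13: y≈149.277081, sp=-3, e=sp−y≈-152.277081; I≈-90.817731, D=e−e_prev≈-246.760674; u=1·(-152.277081)+0·(-90.817731)+1/2·(-246.760674)≈-275.657418; next y=-1/5·149.277081+3/4·(-275.657418)≈-236.598480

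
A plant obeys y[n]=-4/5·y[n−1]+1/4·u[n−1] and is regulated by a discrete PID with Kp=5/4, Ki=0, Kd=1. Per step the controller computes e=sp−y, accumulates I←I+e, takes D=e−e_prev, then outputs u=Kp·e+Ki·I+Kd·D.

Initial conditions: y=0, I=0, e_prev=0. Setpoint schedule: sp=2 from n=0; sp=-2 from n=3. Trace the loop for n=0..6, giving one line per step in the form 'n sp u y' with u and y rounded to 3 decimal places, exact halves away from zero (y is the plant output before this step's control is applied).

(exact arithmetic carried between steps; '≈' marks a value shown rounded to 6 d.p. or computed from one; I and e_prev carry over from the previous line; the table rounds u and y to 3 d.p., halves away from zero)
n=0: y=0, sp=2, e=sp−y=2; I=2, D=e−e_prev=2; u=5/4·2+0·2+1·2=4.5; next y=-4/5·0+1/4·4.5=1.125
n=1: y=1.125, sp=2, e=sp−y=0.875; I=2.875, D=e−e_prev=-1.125; u=5/4·0.875+0·2.875+1·(-1.125)=-0.03125; next y=-4/5·1.125+1/4·(-0.03125)≈-0.907813
n=2: y≈-0.907813, sp=2, e=sp−y≈2.907813; I≈5.782813, D=e−e_prev≈2.032813; u=5/4·2.907813+0·5.782813+1·2.032813≈5.667578; next y=-4/5·(-0.907813)+1/4·5.667578≈2.143145
n=3: y≈2.143145, sp=-2, e=sp−y≈-4.143145; I≈1.639668, D=e−e_prev≈-7.050957; u=5/4·(-4.143145)+0·1.639668+1·(-7.050957)≈-12.229888; next y=-4/5·2.143145+1/4·(-12.229888)≈-4.771988
n=4: y≈-4.771988, sp=-2, e=sp−y≈2.771988; I≈4.411656, D=e−e_prev≈6.915132; u=5/4·2.771988+0·4.411656+1·6.915132≈10.380117; next y=-4/5·(-4.771988)+1/4·10.380117≈6.412619
n=5: y≈6.412619, sp=-2, e=sp−y≈-8.412619; I≈-4.000964, D=e−e_prev≈-11.184607; u=5/4·(-8.412619)+0·(-4.000964)+1·(-11.184607)≈-21.700381; next y=-4/5·6.412619+1/4·(-21.700381)≈-10.555191
n=6: y≈-10.555191, sp=-2, e=sp−y≈8.555191; I≈4.554227, D=e−e_prev≈16.967810; u=5/4·8.555191+0·4.554227+1·16.967810≈27.661798; next y=-4/5·(-10.555191)+1/4·27.661798≈15.359602

0 2 4.500 0.000
1 2 -0.031 1.125
2 2 5.668 -0.908
3 -2 -12.230 2.143
4 -2 10.380 -4.772
5 -2 -21.700 6.413
6 -2 27.662 -10.555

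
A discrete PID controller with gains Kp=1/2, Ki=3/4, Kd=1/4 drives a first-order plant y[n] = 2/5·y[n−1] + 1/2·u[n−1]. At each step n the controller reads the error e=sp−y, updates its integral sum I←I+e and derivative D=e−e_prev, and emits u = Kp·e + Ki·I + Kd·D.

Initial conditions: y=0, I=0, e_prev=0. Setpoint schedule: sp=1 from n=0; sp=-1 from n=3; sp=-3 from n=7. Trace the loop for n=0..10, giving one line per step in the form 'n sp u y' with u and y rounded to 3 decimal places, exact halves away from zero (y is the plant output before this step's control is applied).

0 1 1.500 0.000
1 1 0.875 0.750
2 1 1.269 0.738
3 -1 -1.825 0.929
4 -1 -0.519 -0.541
5 -1 -1.328 -0.476
6 -1 -1.137 -0.855
7 -3 -4.257 -0.910
8 -3 -2.965 -2.493
9 -3 -3.761 -2.480
10 -3 -3.559 -2.872

(exact arithmetic carried between steps; '≈' marks a value shown rounded to 6 d.p. or computed from one; I and e_prev carry over from the previous line; the table rounds u and y to 3 d.p., halves away from zero)
n=0: y=0, sp=1, e=sp−y=1; I=1, D=e−e_prev=1; u=1/2·1+3/4·1+1/4·1=1.5; next y=2/5·0+1/2·1.5=0.75
n=1: y=0.75, sp=1, e=sp−y=0.25; I=1.25, D=e−e_prev=-0.75; u=1/2·0.25+3/4·1.25+1/4·(-0.75)=0.875; next y=2/5·0.75+1/2·0.875=0.7375
n=2: y=0.7375, sp=1, e=sp−y=0.2625; I=1.5125, D=e−e_prev=0.0125; u=1/2·0.2625+3/4·1.5125+1/4·0.0125=1.26875; next y=2/5·0.7375+1/2·1.26875=0.929375
n=3: y=0.929375, sp=-1, e=sp−y=-1.929375; I=-0.416875, D=e−e_prev=-2.191875; u=1/2·(-1.929375)+3/4·(-0.416875)+1/4·(-2.191875)≈-1.825313; next y=2/5·0.929375+1/2·(-1.825313)≈-0.540906
n=4: y≈-0.540906, sp=-1, e=sp−y≈-0.459094; I≈-0.875969, D=e−e_prev≈1.470281; u=1/2·(-0.459094)+3/4·(-0.875969)+1/4·1.470281≈-0.518953; next y=2/5·(-0.540906)+1/2·(-0.518953)≈-0.475839
n=5: y≈-0.475839, sp=-1, e=sp−y≈-0.524161; I≈-1.400130, D=e−e_prev≈-0.065067; u=1/2·(-0.524161)+3/4·(-1.400130)+1/4·(-0.065067)≈-1.328445; next y=2/5·(-0.475839)+1/2·(-1.328445)≈-0.854558
n=6: y≈-0.854558, sp=-1, e=sp−y≈-0.145442; I≈-1.545572, D=e−e_prev≈0.378719; u=1/2·(-0.145442)+3/4·(-1.545572)+1/4·0.378719≈-1.137220; next y=2/5·(-0.854558)+1/2·(-1.137220)≈-0.910433
n=7: y≈-0.910433, sp=-3, e=sp−y≈-2.089567; I≈-3.635139, D=e−e_prev≈-1.944125; u=1/2·(-2.089567)+3/4·(-3.635139)+1/4·(-1.944125)≈-4.257168; next y=2/5·(-0.910433)+1/2·(-4.257168)≈-2.492758
n=8: y≈-2.492758, sp=-3, e=sp−y≈-0.507242; I≈-4.142381, D=e−e_prev≈1.582324; u=1/2·(-0.507242)+3/4·(-4.142381)+1/4·1.582324≈-2.964826; next y=2/5·(-2.492758)+1/2·(-2.964826)≈-2.479516
n=9: y≈-2.479516, sp=-3, e=sp−y≈-0.520484; I≈-4.662865, D=e−e_prev≈-0.013242; u=1/2·(-0.520484)+3/4·(-4.662865)+1/4·(-0.013242)≈-3.760701; next y=2/5·(-2.479516)+1/2·(-3.760701)≈-2.872157
n=10: y≈-2.872157, sp=-3, e=sp−y≈-0.127843; I≈-4.790708, D=e−e_prev≈0.392641; u=1/2·(-0.127843)+3/4·(-4.790708)+1/4·0.392641≈-3.558792; next y=2/5·(-2.872157)+1/2·(-3.558792)≈-2.928259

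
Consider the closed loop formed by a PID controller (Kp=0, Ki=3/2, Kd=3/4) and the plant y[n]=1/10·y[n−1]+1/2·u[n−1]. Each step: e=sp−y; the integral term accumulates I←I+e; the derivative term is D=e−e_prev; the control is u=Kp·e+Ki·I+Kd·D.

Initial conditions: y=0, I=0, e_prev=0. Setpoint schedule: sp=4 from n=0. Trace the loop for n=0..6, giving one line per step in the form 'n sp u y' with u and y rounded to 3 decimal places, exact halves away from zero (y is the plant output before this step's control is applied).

(exact arithmetic carried between steps; '≈' marks a value shown rounded to 6 d.p. or computed from one; I and e_prev carry over from the previous line; the table rounds u and y to 3 d.p., halves away from zero)
n=0: y=0, sp=4, e=sp−y=4; I=4, D=e−e_prev=4; u=0·4+3/2·4+3/4·4=9; next y=1/10·0+1/2·9=4.5
n=1: y=4.5, sp=4, e=sp−y=-0.5; I=3.5, D=e−e_prev=-4.5; u=0·(-0.5)+3/2·3.5+3/4·(-4.5)=1.875; next y=1/10·4.5+1/2·1.875=1.3875
n=2: y=1.3875, sp=4, e=sp−y=2.6125; I=6.1125, D=e−e_prev=3.1125; u=0·2.6125+3/2·6.1125+3/4·3.1125=11.503125; next y=1/10·1.3875+1/2·11.503125≈5.890313
n=3: y≈5.890313, sp=4, e=sp−y≈-1.890313; I≈4.222188, D=e−e_prev≈-4.502813; u=0·(-1.890313)+3/2·4.222188+3/4·(-4.502813)≈2.956172; next y=1/10·5.890313+1/2·2.956172≈2.067117
n=4: y≈2.067117, sp=4, e=sp−y≈1.932883; I≈6.155070, D=e−e_prev≈3.823195; u=0·1.932883+3/2·6.155070+3/4·3.823195≈12.100002; next y=1/10·2.067117+1/2·12.100002≈6.256713
n=5: y≈6.256713, sp=4, e=sp−y≈-2.256713; I≈3.898358, D=e−e_prev≈-4.189596; u=0·(-2.256713)+3/2·3.898358+3/4·(-4.189596)≈2.705340; next y=1/10·6.256713+1/2·2.705340≈1.978341
n=6: y≈1.978341, sp=4, e=sp−y≈2.021659; I≈5.920016, D=e−e_prev≈4.278372; u=0·2.021659+3/2·5.920016+3/4·4.278372≈12.088803; next y=1/10·1.978341+1/2·12.088803≈6.242236

0 4 9.000 0.000
1 4 1.875 4.500
2 4 11.503 1.388
3 4 2.956 5.890
4 4 12.100 2.067
5 4 2.705 6.257
6 4 12.089 1.978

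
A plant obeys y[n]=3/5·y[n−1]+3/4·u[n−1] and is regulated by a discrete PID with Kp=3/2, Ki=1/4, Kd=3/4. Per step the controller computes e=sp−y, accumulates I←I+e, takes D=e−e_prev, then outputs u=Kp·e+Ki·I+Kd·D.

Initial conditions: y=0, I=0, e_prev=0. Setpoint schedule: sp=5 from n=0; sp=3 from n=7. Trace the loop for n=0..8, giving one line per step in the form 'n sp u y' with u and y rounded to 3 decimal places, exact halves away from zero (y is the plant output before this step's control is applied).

(exact arithmetic carried between steps; '≈' marks a value shown rounded to 6 d.p. or computed from one; I and e_prev carry over from the previous line; the table rounds u and y to 3 d.p., halves away from zero)
n=0: y=0, sp=5, e=sp−y=5; I=5, D=e−e_prev=5; u=3/2·5+1/4·5+3/4·5=12.5; next y=3/5·0+3/4·12.5=9.375
n=1: y=9.375, sp=5, e=sp−y=-4.375; I=0.625, D=e−e_prev=-9.375; u=3/2·(-4.375)+1/4·0.625+3/4·(-9.375)=-13.4375; next y=3/5·9.375+3/4·(-13.4375)=-4.453125
n=2: y=-4.453125, sp=5, e=sp−y=9.453125; I=10.078125, D=e−e_prev=13.828125; u=3/2·9.453125+1/4·10.078125+3/4·13.828125≈27.070313; next y=3/5·(-4.453125)+3/4·27.070313≈17.630859
n=3: y≈17.630859, sp=5, e=sp−y≈-12.630859; I≈-2.552734, D=e−e_prev≈-22.083984; u=3/2·(-12.630859)+1/4·(-2.552734)+3/4·(-22.083984)≈-36.147461; next y=3/5·17.630859+3/4·(-36.147461)≈-16.532080
n=4: y≈-16.532080, sp=5, e=sp−y≈21.532080; I≈18.979346, D=e−e_prev≈34.162939; u=3/2·21.532080+1/4·18.979346+3/4·34.162939≈62.665161; next y=3/5·(-16.532080)+3/4·62.665161≈37.079623
n=5: y≈37.079623, sp=5, e=sp−y≈-32.079623; I≈-13.100277, D=e−e_prev≈-53.611703; u=3/2·(-32.079623)+1/4·(-13.100277)+3/4·(-53.611703)≈-91.603281; next y=3/5·37.079623+3/4·(-91.603281)≈-46.454687
n=6: y≈-46.454687, sp=5, e=sp−y≈51.454687; I≈38.354410, D=e−e_prev≈83.534310; u=3/2·51.454687+1/4·38.354410+3/4·83.534310≈149.421365; next y=3/5·(-46.454687)+3/4·149.421365≈84.193212
n=7: y≈84.193212, sp=3, e=sp−y≈-81.193212; I≈-42.838802, D=e−e_prev≈-132.647898; u=3/2·(-81.193212)+1/4·(-42.838802)+3/4·(-132.647898)≈-231.985442; next y=3/5·84.193212+3/4·(-231.985442)≈-123.473154
n=8: y≈-123.473154, sp=3, e=sp−y≈126.473154; I≈83.634352, D=e−e_prev≈207.666366; u=3/2·126.473154+1/4·83.634352+3/4·207.666366≈366.368094; next y=3/5·(-123.473154)+3/4·366.368094≈200.692178

0 5 12.500 0.000
1 5 -13.438 9.375
2 5 27.070 -4.453
3 5 -36.147 17.631
4 5 62.665 -16.532
5 5 -91.603 37.080
6 5 149.421 -46.455
7 3 -231.985 84.193
8 3 366.368 -123.473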